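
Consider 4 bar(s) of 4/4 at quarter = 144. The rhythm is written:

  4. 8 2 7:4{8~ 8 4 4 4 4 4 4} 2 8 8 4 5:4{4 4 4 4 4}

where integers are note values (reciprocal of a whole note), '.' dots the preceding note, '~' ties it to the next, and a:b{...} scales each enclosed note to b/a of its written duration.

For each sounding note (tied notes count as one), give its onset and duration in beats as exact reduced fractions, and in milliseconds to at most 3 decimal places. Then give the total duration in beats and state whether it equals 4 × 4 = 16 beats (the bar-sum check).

1) 0.0ms=0b +625.0ms=3/2b
2) 625.0ms=3/2b +208.333ms=1/2b
3) 833.333ms=2b +833.333ms=2b
4) 1666.667ms=4b +238.095ms=4/7b
5) 1904.762ms=32/7b +238.095ms=4/7b
6) 2142.857ms=36/7b +238.095ms=4/7b
7) 2380.952ms=40/7b +238.095ms=4/7b
8) 2619.048ms=44/7b +238.095ms=4/7b
9) 2857.143ms=48/7b +238.095ms=4/7b
10) 3095.238ms=52/7b +238.095ms=4/7b
11) 3333.333ms=8b +833.333ms=2b
12) 4166.667ms=10b +208.333ms=1/2b
13) 4375.0ms=21/2b +208.333ms=1/2b
14) 4583.333ms=11b +416.667ms=1b
15) 5000.0ms=12b +333.333ms=4/5b
16) 5333.333ms=64/5b +333.333ms=4/5b
17) 5666.667ms=68/5b +333.333ms=4/5b
18) 6000.0ms=72/5b +333.333ms=4/5b
19) 6333.333ms=76/5b +333.333ms=4/5b
Σ=16b of 16 (144bpm 4/4) — PASS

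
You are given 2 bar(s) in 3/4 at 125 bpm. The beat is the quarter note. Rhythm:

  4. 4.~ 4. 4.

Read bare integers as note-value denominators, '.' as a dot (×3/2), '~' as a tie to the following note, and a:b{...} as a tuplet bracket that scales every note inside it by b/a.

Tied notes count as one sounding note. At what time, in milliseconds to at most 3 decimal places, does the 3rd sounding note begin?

note 3 onset = 9/2b = 2160.0ms

1. 0.0ms @ 0 + 720.0ms (3/2)
2. 720.0ms @ 3/2 + 1440.0ms (3)
3. 2160.0ms @ 9/2 + 720.0ms (3/2)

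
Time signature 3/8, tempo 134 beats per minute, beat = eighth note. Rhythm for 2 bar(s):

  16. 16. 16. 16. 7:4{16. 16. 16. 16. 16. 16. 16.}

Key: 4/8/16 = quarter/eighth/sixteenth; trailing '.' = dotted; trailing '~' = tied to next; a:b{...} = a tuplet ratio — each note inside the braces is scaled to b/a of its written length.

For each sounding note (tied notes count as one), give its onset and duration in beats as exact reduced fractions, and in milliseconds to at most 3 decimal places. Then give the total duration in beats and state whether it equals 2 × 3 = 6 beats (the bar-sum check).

1) 0.0ms=0b +335.821ms=3/4b
2) 335.821ms=3/4b +335.821ms=3/4b
3) 671.642ms=3/2b +335.821ms=3/4b
4) 1007.463ms=9/4b +335.821ms=3/4b
5) 1343.284ms=3b +191.898ms=3/7b
6) 1535.181ms=24/7b +191.898ms=3/7b
7) 1727.079ms=27/7b +191.898ms=3/7b
8) 1918.977ms=30/7b +191.898ms=3/7b
9) 2110.874ms=33/7b +191.898ms=3/7b
10) 2302.772ms=36/7b +191.898ms=3/7b
11) 2494.67ms=39/7b +191.898ms=3/7b
Σ=6b of 6 (134bpm 3/8) — PASS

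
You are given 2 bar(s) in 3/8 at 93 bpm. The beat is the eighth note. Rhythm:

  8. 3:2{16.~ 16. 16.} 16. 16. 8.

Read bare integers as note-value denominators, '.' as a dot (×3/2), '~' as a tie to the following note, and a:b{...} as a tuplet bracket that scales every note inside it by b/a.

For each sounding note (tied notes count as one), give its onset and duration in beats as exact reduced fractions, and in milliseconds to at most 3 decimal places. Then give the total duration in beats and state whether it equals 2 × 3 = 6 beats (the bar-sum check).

1) 0.0ms=0b +967.742ms=3/2b
2) 967.742ms=3/2b +645.161ms=1b
3) 1612.903ms=5/2b +322.581ms=1/2b
4) 1935.484ms=3b +483.871ms=3/4b
5) 2419.355ms=15/4b +483.871ms=3/4b
6) 2903.226ms=9/2b +967.742ms=3/2b
Σ=6b of 6 (93bpm 3/8) — PASS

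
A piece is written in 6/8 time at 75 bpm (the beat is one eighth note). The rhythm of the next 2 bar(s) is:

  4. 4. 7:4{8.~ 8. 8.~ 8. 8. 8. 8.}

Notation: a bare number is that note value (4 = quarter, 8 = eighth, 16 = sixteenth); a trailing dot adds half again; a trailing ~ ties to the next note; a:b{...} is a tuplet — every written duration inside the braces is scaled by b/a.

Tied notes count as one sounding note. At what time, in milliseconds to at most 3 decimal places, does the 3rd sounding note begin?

1. 0.0ms @ 0 + 2400.0ms (3)
2. 2400.0ms @ 3 + 2400.0ms (3)
3. 4800.0ms @ 6 + 1371.429ms (12/7)
4. 6171.429ms @ 54/7 + 1371.429ms (12/7)
5. 7542.857ms @ 66/7 + 685.714ms (6/7)
6. 8228.571ms @ 72/7 + 685.714ms (6/7)
7. 8914.286ms @ 78/7 + 685.714ms (6/7)

note 3 onset = 6b = 4800.0ms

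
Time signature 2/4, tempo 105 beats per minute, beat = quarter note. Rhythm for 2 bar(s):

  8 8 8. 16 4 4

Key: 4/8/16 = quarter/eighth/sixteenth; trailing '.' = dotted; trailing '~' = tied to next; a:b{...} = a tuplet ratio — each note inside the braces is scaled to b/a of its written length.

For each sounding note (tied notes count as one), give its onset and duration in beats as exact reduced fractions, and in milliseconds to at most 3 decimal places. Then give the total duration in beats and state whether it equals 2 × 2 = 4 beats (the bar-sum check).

1) 0.0ms=0b +285.714ms=1/2b
2) 285.714ms=1/2b +285.714ms=1/2b
3) 571.429ms=1b +428.571ms=3/4b
4) 1000.0ms=7/4b +142.857ms=1/4b
5) 1142.857ms=2b +571.429ms=1b
6) 1714.286ms=3b +571.429ms=1b
Σ=4b of 4 (105bpm 2/4) — PASS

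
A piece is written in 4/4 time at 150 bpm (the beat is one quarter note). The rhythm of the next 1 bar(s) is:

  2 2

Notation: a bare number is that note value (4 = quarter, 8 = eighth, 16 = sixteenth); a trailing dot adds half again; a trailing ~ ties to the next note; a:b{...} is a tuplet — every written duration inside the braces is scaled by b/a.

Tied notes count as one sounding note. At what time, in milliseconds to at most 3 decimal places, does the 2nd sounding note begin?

note 2 onset = 2b = 800.0ms

1. 0.0ms @ 0 + 800.0ms (2)
2. 800.0ms @ 2 + 800.0ms (2)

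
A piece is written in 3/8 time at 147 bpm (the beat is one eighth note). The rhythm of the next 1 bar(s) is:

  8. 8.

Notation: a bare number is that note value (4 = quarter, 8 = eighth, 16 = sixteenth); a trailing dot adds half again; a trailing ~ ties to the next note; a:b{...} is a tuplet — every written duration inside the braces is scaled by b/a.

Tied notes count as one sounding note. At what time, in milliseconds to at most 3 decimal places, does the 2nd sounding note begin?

1. 0.0ms @ 0 + 612.245ms (3/2)
2. 612.245ms @ 3/2 + 612.245ms (3/2)

note 2 onset = 3/2b = 612.245ms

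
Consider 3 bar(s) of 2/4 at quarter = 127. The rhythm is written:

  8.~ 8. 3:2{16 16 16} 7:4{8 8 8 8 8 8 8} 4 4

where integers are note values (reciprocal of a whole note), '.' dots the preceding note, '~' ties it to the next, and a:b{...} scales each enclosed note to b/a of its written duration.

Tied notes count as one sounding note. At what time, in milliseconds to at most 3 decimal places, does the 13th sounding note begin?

note 13 onset = 5b = 2362.205ms

1. 0.0ms @ 0 + 708.661ms (3/2)
2. 708.661ms @ 3/2 + 78.74ms (1/6)
3. 787.402ms @ 5/3 + 78.74ms (1/6)
4. 866.142ms @ 11/6 + 78.74ms (1/6)
5. 944.882ms @ 2 + 134.983ms (2/7)
6. 1079.865ms @ 16/7 + 134.983ms (2/7)
7. 1214.848ms @ 18/7 + 134.983ms (2/7)
8. 1349.831ms @ 20/7 + 134.983ms (2/7)
9. 1484.814ms @ 22/7 + 134.983ms (2/7)
10. 1619.798ms @ 24/7 + 134.983ms (2/7)
11. 1754.781ms @ 26/7 + 134.983ms (2/7)
12. 1889.764ms @ 4 + 472.441ms (1)
13. 2362.205ms @ 5 + 472.441ms (1)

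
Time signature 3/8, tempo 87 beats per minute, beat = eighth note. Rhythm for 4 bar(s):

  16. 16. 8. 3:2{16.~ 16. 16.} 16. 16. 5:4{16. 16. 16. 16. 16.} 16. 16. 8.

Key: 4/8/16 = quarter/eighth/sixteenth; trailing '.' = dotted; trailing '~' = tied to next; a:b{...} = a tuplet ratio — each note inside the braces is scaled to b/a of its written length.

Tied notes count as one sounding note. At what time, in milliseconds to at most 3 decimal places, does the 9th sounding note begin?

1. 0.0ms @ 0 + 517.241ms (3/4)
2. 517.241ms @ 3/4 + 517.241ms (3/4)
3. 1034.483ms @ 3/2 + 1034.483ms (3/2)
4. 2068.966ms @ 3 + 689.655ms (1)
5. 2758.621ms @ 4 + 344.828ms (1/2)
6. 3103.448ms @ 9/2 + 517.241ms (3/4)
7. 3620.69ms @ 21/4 + 517.241ms (3/4)
8. 4137.931ms @ 6 + 413.793ms (3/5)
9. 4551.724ms @ 33/5 + 413.793ms (3/5)
10. 4965.517ms @ 36/5 + 413.793ms (3/5)
11. 5379.31ms @ 39/5 + 413.793ms (3/5)
12. 5793.103ms @ 42/5 + 413.793ms (3/5)
13. 6206.897ms @ 9 + 517.241ms (3/4)
14. 6724.138ms @ 39/4 + 517.241ms (3/4)
15. 7241.379ms @ 21/2 + 1034.483ms (3/2)

note 9 onset = 33/5b = 4551.724ms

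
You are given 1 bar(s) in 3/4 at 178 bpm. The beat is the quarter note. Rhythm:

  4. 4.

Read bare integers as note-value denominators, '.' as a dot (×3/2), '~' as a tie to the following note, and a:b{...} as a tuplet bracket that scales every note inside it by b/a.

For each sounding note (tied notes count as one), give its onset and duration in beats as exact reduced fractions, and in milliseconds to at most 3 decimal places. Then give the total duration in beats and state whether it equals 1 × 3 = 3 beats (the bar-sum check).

1) 0.0ms=0b +505.618ms=3/2b
2) 505.618ms=3/2b +505.618ms=3/2b
Σ=3b of 3 (178bpm 3/4) — PASS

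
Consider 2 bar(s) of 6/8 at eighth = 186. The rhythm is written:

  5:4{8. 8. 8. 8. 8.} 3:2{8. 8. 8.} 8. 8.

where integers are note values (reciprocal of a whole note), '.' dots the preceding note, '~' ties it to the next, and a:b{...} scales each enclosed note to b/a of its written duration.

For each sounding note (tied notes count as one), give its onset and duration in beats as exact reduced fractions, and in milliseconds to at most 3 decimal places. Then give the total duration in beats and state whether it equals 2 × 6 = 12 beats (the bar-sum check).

1) 0.0ms=0b +387.097ms=6/5b
2) 387.097ms=6/5b +387.097ms=6/5b
3) 774.194ms=12/5b +387.097ms=6/5b
4) 1161.29ms=18/5b +387.097ms=6/5b
5) 1548.387ms=24/5b +387.097ms=6/5b
6) 1935.484ms=6b +322.581ms=1b
7) 2258.065ms=7b +322.581ms=1b
8) 2580.645ms=8b +322.581ms=1b
9) 2903.226ms=9b +483.871ms=3/2b
10) 3387.097ms=21/2b +483.871ms=3/2b
Σ=12b of 12 (186bpm 6/8) — PASS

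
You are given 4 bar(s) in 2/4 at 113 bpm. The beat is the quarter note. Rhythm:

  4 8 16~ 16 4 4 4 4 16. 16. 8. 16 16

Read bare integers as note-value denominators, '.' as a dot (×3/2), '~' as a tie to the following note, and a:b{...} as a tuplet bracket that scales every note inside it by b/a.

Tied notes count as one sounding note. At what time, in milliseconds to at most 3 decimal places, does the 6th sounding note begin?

note 6 onset = 4b = 2123.894ms

1. 0.0ms @ 0 + 530.973ms (1)
2. 530.973ms @ 1 + 265.487ms (1/2)
3. 796.46ms @ 3/2 + 265.487ms (1/2)
4. 1061.947ms @ 2 + 530.973ms (1)
5. 1592.92ms @ 3 + 530.973ms (1)
6. 2123.894ms @ 4 + 530.973ms (1)
7. 2654.867ms @ 5 + 530.973ms (1)
8. 3185.841ms @ 6 + 199.115ms (3/8)
9. 3384.956ms @ 51/8 + 199.115ms (3/8)
10. 3584.071ms @ 27/4 + 398.23ms (3/4)
11. 3982.301ms @ 15/2 + 132.743ms (1/4)
12. 4115.044ms @ 31/4 + 132.743ms (1/4)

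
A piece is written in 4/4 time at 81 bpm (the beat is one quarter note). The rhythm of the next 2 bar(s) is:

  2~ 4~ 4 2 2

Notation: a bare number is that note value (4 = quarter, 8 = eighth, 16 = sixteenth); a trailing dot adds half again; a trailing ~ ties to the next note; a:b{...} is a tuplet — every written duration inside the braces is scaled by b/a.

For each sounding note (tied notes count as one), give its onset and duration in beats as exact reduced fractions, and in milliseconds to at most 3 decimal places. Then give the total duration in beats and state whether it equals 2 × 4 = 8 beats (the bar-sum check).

1) 0.0ms=0b +2962.963ms=4b
2) 2962.963ms=4b +1481.481ms=2b
3) 4444.444ms=6b +1481.481ms=2b
Σ=8b of 8 (81bpm 4/4) — PASS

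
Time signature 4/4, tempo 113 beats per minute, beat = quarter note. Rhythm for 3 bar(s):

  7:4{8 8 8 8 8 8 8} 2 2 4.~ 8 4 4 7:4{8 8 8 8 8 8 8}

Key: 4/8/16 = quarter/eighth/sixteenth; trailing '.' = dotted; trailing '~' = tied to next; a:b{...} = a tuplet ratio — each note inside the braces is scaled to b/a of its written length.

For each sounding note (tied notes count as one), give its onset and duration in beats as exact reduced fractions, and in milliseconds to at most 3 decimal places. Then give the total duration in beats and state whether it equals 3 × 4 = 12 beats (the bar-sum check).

1) 0.0ms=0b +151.707ms=2/7b
2) 151.707ms=2/7b +151.707ms=2/7b
3) 303.413ms=4/7b +151.707ms=2/7b
4) 455.12ms=6/7b +151.707ms=2/7b
5) 606.827ms=8/7b +151.707ms=2/7b
6) 758.534ms=10/7b +151.707ms=2/7b
7) 910.24ms=12/7b +151.707ms=2/7b
8) 1061.947ms=2b +1061.947ms=2b
9) 2123.894ms=4b +1061.947ms=2b
10) 3185.841ms=6b +1061.947ms=2b
11) 4247.788ms=8b +530.973ms=1b
12) 4778.761ms=9b +530.973ms=1b
13) 5309.735ms=10b +151.707ms=2/7b
14) 5461.441ms=72/7b +151.707ms=2/7b
15) 5613.148ms=74/7b +151.707ms=2/7b
16) 5764.855ms=76/7b +151.707ms=2/7b
17) 5916.561ms=78/7b +151.707ms=2/7b
18) 6068.268ms=80/7b +151.707ms=2/7b
19) 6219.975ms=82/7b +151.707ms=2/7b
Σ=12b of 12 (113bpm 4/4) — PASS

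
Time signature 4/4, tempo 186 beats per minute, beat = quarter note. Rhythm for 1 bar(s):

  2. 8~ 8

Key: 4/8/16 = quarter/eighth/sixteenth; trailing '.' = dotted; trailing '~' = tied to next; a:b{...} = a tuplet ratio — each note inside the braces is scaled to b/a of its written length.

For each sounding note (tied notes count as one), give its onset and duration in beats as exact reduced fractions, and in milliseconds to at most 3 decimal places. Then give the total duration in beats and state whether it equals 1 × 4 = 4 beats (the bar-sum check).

1) 0.0ms=0b +967.742ms=3b
2) 967.742ms=3b +322.581ms=1b
Σ=4b of 4 (186bpm 4/4) — PASS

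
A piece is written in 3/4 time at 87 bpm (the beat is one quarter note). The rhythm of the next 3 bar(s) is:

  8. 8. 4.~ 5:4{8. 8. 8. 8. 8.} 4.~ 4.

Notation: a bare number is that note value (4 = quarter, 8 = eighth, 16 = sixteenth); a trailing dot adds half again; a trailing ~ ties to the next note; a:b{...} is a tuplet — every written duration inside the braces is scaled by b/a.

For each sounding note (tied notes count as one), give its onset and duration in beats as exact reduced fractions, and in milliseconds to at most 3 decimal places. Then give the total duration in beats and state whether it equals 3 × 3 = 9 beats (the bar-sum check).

1) 0.0ms=0b +517.241ms=3/4b
2) 517.241ms=3/4b +517.241ms=3/4b
3) 1034.483ms=3/2b +1448.276ms=21/10b
4) 2482.759ms=18/5b +413.793ms=3/5b
5) 2896.552ms=21/5b +413.793ms=3/5b
6) 3310.345ms=24/5b +413.793ms=3/5b
7) 3724.138ms=27/5b +413.793ms=3/5b
8) 4137.931ms=6b +2068.966ms=3b
Σ=9b of 9 (87bpm 3/4) — PASS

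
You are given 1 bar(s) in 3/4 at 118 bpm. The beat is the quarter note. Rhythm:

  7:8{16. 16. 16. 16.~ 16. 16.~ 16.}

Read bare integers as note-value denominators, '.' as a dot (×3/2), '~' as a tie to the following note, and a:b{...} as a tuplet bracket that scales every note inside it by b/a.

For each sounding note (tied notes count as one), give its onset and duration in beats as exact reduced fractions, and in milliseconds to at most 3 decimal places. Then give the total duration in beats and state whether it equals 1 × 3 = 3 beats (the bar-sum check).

1) 0.0ms=0b +217.918ms=3/7b
2) 217.918ms=3/7b +217.918ms=3/7b
3) 435.835ms=6/7b +217.918ms=3/7b
4) 653.753ms=9/7b +435.835ms=6/7b
5) 1089.588ms=15/7b +435.835ms=6/7b
Σ=3b of 3 (118bpm 3/4) — PASS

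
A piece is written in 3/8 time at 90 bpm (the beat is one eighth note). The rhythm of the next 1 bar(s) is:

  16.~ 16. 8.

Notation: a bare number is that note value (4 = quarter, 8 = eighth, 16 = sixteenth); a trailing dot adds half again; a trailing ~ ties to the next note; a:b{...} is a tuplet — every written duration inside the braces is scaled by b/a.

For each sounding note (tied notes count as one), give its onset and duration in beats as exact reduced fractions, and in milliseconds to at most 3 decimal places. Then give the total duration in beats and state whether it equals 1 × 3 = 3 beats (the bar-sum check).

1) 0.0ms=0b +1000.0ms=3/2b
2) 1000.0ms=3/2b +1000.0ms=3/2b
Σ=3b of 3 (90bpm 3/8) — PASS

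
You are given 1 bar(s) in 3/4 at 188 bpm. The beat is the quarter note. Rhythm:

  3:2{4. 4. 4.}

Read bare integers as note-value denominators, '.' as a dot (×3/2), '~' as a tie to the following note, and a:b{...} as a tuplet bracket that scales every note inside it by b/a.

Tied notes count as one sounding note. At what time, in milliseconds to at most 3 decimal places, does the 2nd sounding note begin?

1. 0.0ms @ 0 + 319.149ms (1)
2. 319.149ms @ 1 + 319.149ms (1)
3. 638.298ms @ 2 + 319.149ms (1)

note 2 onset = 1b = 319.149ms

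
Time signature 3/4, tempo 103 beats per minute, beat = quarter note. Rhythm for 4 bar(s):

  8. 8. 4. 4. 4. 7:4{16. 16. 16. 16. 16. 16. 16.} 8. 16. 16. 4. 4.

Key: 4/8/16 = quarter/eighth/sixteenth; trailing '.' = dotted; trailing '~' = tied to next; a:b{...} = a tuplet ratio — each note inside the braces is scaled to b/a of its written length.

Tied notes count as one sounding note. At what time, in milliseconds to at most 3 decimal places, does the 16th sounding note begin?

note 16 onset = 9b = 5242.718ms

1. 0.0ms @ 0 + 436.893ms (3/4)
2. 436.893ms @ 3/4 + 436.893ms (3/4)
3. 873.786ms @ 3/2 + 873.786ms (3/2)
4. 1747.573ms @ 3 + 873.786ms (3/2)
5. 2621.359ms @ 9/2 + 873.786ms (3/2)
6. 3495.146ms @ 6 + 124.827ms (3/14)
7. 3619.972ms @ 87/14 + 124.827ms (3/14)
8. 3744.799ms @ 45/7 + 124.827ms (3/14)
9. 3869.626ms @ 93/14 + 124.827ms (3/14)
10. 3994.452ms @ 48/7 + 124.827ms (3/14)
11. 4119.279ms @ 99/14 + 124.827ms (3/14)
12. 4244.105ms @ 51/7 + 124.827ms (3/14)
13. 4368.932ms @ 15/2 + 436.893ms (3/4)
14. 4805.825ms @ 33/4 + 218.447ms (3/8)
15. 5024.272ms @ 69/8 + 218.447ms (3/8)
16. 5242.718ms @ 9 + 873.786ms (3/2)
17. 6116.505ms @ 21/2 + 873.786ms (3/2)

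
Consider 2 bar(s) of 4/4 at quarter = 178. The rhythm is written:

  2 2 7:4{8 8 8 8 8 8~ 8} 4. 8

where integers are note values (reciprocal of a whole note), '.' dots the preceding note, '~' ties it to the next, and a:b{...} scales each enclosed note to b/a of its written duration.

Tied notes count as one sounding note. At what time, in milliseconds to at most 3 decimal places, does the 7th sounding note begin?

note 7 onset = 36/7b = 1733.547ms

1. 0.0ms @ 0 + 674.157ms (2)
2. 674.157ms @ 2 + 674.157ms (2)
3. 1348.315ms @ 4 + 96.308ms (2/7)
4. 1444.623ms @ 30/7 + 96.308ms (2/7)
5. 1540.931ms @ 32/7 + 96.308ms (2/7)
6. 1637.239ms @ 34/7 + 96.308ms (2/7)
7. 1733.547ms @ 36/7 + 96.308ms (2/7)
8. 1829.856ms @ 38/7 + 192.616ms (4/7)
9. 2022.472ms @ 6 + 505.618ms (3/2)
10. 2528.09ms @ 15/2 + 168.539ms (1/2)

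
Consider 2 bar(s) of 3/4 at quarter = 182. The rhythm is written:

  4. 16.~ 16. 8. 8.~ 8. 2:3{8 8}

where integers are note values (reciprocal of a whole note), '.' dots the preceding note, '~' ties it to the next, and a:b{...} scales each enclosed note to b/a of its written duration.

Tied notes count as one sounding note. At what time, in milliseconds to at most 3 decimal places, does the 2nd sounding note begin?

1. 0.0ms @ 0 + 494.505ms (3/2)
2. 494.505ms @ 3/2 + 247.253ms (3/4)
3. 741.758ms @ 9/4 + 247.253ms (3/4)
4. 989.011ms @ 3 + 494.505ms (3/2)
5. 1483.516ms @ 9/2 + 247.253ms (3/4)
6. 1730.769ms @ 21/4 + 247.253ms (3/4)

note 2 onset = 3/2b = 494.505ms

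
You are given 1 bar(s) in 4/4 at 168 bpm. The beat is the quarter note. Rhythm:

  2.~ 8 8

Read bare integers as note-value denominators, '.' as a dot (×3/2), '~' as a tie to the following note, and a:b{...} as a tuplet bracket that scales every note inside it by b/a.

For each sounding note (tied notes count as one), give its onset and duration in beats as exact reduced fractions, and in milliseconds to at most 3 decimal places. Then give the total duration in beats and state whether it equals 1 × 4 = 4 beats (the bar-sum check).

1) 0.0ms=0b +1250.0ms=7/2b
2) 1250.0ms=7/2b +178.571ms=1/2b
Σ=4b of 4 (168bpm 4/4) — PASS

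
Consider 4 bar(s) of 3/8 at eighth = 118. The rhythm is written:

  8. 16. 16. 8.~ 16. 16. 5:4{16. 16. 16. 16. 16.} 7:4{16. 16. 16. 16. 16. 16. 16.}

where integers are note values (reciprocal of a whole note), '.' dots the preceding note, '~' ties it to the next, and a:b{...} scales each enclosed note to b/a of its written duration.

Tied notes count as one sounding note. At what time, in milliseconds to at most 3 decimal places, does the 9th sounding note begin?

1. 0.0ms @ 0 + 762.712ms (3/2)
2. 762.712ms @ 3/2 + 381.356ms (3/4)
3. 1144.068ms @ 9/4 + 381.356ms (3/4)
4. 1525.424ms @ 3 + 1144.068ms (9/4)
5. 2669.492ms @ 21/4 + 381.356ms (3/4)
6. 3050.847ms @ 6 + 305.085ms (3/5)
7. 3355.932ms @ 33/5 + 305.085ms (3/5)
8. 3661.017ms @ 36/5 + 305.085ms (3/5)
9. 3966.102ms @ 39/5 + 305.085ms (3/5)
10. 4271.186ms @ 42/5 + 305.085ms (3/5)
11. 4576.271ms @ 9 + 217.918ms (3/7)
12. 4794.189ms @ 66/7 + 217.918ms (3/7)
13. 5012.107ms @ 69/7 + 217.918ms (3/7)
14. 5230.024ms @ 72/7 + 217.918ms (3/7)
15. 5447.942ms @ 75/7 + 217.918ms (3/7)
16. 5665.86ms @ 78/7 + 217.918ms (3/7)
17. 5883.777ms @ 81/7 + 217.918ms (3/7)

note 9 onset = 39/5b = 3966.102ms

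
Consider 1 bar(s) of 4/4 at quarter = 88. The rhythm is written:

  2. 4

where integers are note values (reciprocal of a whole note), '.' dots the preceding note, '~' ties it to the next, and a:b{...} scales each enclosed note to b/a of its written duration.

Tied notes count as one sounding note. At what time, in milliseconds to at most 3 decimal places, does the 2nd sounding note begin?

1. 0.0ms @ 0 + 2045.455ms (3)
2. 2045.455ms @ 3 + 681.818ms (1)

note 2 onset = 3b = 2045.455ms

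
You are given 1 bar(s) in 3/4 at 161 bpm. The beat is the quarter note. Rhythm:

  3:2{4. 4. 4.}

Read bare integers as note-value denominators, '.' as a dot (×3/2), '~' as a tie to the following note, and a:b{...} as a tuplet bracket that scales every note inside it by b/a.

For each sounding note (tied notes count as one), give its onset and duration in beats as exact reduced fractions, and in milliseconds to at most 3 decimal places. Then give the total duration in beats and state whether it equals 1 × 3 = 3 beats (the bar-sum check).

1) 0.0ms=0b +372.671ms=1b
2) 372.671ms=1b +372.671ms=1b
3) 745.342ms=2b +372.671ms=1b
Σ=3b of 3 (161bpm 3/4) — PASS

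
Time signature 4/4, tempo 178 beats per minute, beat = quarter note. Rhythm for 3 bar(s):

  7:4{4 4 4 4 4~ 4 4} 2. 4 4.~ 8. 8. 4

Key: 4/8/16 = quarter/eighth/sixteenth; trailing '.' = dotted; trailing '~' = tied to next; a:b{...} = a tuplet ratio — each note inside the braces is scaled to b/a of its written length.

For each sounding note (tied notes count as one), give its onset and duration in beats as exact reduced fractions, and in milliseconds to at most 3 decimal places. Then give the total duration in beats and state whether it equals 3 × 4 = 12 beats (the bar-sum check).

1) 0.0ms=0b +192.616ms=4/7b
2) 192.616ms=4/7b +192.616ms=4/7b
3) 385.233ms=8/7b +192.616ms=4/7b
4) 577.849ms=12/7b +192.616ms=4/7b
5) 770.465ms=16/7b +385.233ms=8/7b
6) 1155.698ms=24/7b +192.616ms=4/7b
7) 1348.315ms=4b +1011.236ms=3b
8) 2359.551ms=7b +337.079ms=1b
9) 2696.629ms=8b +758.427ms=9/4b
10) 3455.056ms=41/4b +252.809ms=3/4b
11) 3707.865ms=11b +337.079ms=1b
Σ=12b of 12 (178bpm 4/4) — PASS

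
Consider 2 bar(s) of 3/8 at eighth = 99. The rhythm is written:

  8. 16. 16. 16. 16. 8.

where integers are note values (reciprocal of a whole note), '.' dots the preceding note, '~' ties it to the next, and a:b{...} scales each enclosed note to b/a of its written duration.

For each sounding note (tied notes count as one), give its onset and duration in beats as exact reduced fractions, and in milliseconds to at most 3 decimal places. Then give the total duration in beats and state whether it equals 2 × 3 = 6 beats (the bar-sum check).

1) 0.0ms=0b +909.091ms=3/2b
2) 909.091ms=3/2b +454.545ms=3/4b
3) 1363.636ms=9/4b +454.545ms=3/4b
4) 1818.182ms=3b +454.545ms=3/4b
5) 2272.727ms=15/4b +454.545ms=3/4b
6) 2727.273ms=9/2b +909.091ms=3/2b
Σ=6b of 6 (99bpm 3/8) — PASS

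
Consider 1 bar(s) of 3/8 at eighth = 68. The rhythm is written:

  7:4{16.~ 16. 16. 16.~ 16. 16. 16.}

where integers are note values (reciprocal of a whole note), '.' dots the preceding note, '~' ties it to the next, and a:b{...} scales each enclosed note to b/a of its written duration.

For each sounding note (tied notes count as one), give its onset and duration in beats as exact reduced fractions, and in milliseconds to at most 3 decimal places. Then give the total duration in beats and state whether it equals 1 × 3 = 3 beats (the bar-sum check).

1) 0.0ms=0b +756.303ms=6/7b
2) 756.303ms=6/7b +378.151ms=3/7b
3) 1134.454ms=9/7b +756.303ms=6/7b
4) 1890.756ms=15/7b +378.151ms=3/7b
5) 2268.908ms=18/7b +378.151ms=3/7b
Σ=3b of 3 (68bpm 3/8) — PASS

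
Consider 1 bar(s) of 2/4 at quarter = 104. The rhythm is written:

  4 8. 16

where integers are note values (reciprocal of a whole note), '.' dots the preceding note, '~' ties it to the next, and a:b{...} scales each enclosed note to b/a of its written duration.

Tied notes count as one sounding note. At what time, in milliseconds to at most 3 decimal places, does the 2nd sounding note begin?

1. 0.0ms @ 0 + 576.923ms (1)
2. 576.923ms @ 1 + 432.692ms (3/4)
3. 1009.615ms @ 7/4 + 144.231ms (1/4)

note 2 onset = 1b = 576.923ms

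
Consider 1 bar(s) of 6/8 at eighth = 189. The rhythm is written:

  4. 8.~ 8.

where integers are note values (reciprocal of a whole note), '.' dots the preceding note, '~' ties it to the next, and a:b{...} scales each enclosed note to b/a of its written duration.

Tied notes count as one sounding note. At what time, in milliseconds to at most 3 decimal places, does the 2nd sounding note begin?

note 2 onset = 3b = 952.381ms

1. 0.0ms @ 0 + 952.381ms (3)
2. 952.381ms @ 3 + 952.381ms (3)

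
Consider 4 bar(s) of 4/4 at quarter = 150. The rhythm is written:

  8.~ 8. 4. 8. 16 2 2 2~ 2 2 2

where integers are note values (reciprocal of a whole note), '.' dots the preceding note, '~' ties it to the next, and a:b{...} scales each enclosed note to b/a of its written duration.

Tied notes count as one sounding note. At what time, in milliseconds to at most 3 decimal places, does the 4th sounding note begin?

note 4 onset = 15/4b = 1500.0ms

1. 0.0ms @ 0 + 600.0ms (3/2)
2. 600.0ms @ 3/2 + 600.0ms (3/2)
3. 1200.0ms @ 3 + 300.0ms (3/4)
4. 1500.0ms @ 15/4 + 100.0ms (1/4)
5. 1600.0ms @ 4 + 800.0ms (2)
6. 2400.0ms @ 6 + 800.0ms (2)
7. 3200.0ms @ 8 + 1600.0ms (4)
8. 4800.0ms @ 12 + 800.0ms (2)
9. 5600.0ms @ 14 + 800.0ms (2)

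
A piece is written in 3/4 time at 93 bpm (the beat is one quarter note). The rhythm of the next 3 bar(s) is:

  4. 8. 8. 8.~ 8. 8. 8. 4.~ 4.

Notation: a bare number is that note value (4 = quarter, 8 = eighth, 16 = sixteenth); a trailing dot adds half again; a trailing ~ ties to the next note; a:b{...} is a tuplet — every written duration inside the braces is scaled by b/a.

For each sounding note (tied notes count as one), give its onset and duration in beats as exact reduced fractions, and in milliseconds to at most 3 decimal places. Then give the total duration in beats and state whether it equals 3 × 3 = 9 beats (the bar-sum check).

1) 0.0ms=0b +967.742ms=3/2b
2) 967.742ms=3/2b +483.871ms=3/4b
3) 1451.613ms=9/4b +483.871ms=3/4b
4) 1935.484ms=3b +967.742ms=3/2b
5) 2903.226ms=9/2b +483.871ms=3/4b
6) 3387.097ms=21/4b +483.871ms=3/4b
7) 3870.968ms=6b +1935.484ms=3b
Σ=9b of 9 (93bpm 3/4) — PASS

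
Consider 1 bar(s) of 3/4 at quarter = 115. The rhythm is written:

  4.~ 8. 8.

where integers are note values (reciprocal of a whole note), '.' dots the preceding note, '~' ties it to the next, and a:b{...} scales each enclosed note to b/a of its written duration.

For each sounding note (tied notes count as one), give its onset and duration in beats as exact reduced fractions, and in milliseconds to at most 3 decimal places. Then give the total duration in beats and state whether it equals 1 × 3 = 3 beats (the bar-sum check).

1) 0.0ms=0b +1173.913ms=9/4b
2) 1173.913ms=9/4b +391.304ms=3/4b
Σ=3b of 3 (115bpm 3/4) — PASS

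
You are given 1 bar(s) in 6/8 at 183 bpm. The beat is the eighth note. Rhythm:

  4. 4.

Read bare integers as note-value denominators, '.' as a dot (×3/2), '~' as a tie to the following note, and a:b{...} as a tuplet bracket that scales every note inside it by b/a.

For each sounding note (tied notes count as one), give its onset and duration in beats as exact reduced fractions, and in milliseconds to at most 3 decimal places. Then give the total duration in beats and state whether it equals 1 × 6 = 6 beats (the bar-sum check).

1) 0.0ms=0b +983.607ms=3b
2) 983.607ms=3b +983.607ms=3b
Σ=6b of 6 (183bpm 6/8) — PASS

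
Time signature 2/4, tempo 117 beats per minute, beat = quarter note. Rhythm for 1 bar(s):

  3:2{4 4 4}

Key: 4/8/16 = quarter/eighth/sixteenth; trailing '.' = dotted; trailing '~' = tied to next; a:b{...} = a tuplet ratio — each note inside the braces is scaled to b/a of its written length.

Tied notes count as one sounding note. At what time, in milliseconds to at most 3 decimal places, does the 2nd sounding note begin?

1. 0.0ms @ 0 + 341.88ms (2/3)
2. 341.88ms @ 2/3 + 341.88ms (2/3)
3. 683.761ms @ 4/3 + 341.88ms (2/3)

note 2 onset = 2/3b = 341.88ms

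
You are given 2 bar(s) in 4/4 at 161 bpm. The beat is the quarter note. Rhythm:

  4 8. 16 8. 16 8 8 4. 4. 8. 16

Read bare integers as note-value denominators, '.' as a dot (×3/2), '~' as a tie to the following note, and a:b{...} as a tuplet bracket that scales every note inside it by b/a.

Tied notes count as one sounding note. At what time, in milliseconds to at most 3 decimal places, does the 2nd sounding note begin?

note 2 onset = 1b = 372.671ms

1. 0.0ms @ 0 + 372.671ms (1)
2. 372.671ms @ 1 + 279.503ms (3/4)
3. 652.174ms @ 7/4 + 93.168ms (1/4)
4. 745.342ms @ 2 + 279.503ms (3/4)
5. 1024.845ms @ 11/4 + 93.168ms (1/4)
6. 1118.012ms @ 3 + 186.335ms (1/2)
7. 1304.348ms @ 7/2 + 186.335ms (1/2)
8. 1490.683ms @ 4 + 559.006ms (3/2)
9. 2049.689ms @ 11/2 + 559.006ms (3/2)
10. 2608.696ms @ 7 + 279.503ms (3/4)
11. 2888.199ms @ 31/4 + 93.168ms (1/4)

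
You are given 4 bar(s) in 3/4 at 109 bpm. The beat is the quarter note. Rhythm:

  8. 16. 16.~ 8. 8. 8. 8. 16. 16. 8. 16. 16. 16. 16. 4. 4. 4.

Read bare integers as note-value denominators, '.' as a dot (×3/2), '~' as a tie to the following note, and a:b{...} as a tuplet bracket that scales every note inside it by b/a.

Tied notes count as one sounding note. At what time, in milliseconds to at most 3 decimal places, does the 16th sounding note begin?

1. 0.0ms @ 0 + 412.844ms (3/4)
2. 412.844ms @ 3/4 + 206.422ms (3/8)
3. 619.266ms @ 9/8 + 619.266ms (9/8)
4. 1238.532ms @ 9/4 + 412.844ms (3/4)
5. 1651.376ms @ 3 + 412.844ms (3/4)
6. 2064.22ms @ 15/4 + 412.844ms (3/4)
7. 2477.064ms @ 9/2 + 206.422ms (3/8)
8. 2683.486ms @ 39/8 + 206.422ms (3/8)
9. 2889.908ms @ 21/4 + 412.844ms (3/4)
10. 3302.752ms @ 6 + 206.422ms (3/8)
11. 3509.174ms @ 51/8 + 206.422ms (3/8)
12. 3715.596ms @ 27/4 + 206.422ms (3/8)
13. 3922.018ms @ 57/8 + 206.422ms (3/8)
14. 4128.44ms @ 15/2 + 825.688ms (3/2)
15. 4954.128ms @ 9 + 825.688ms (3/2)
16. 5779.817ms @ 21/2 + 825.688ms (3/2)

note 16 onset = 21/2b = 5779.817ms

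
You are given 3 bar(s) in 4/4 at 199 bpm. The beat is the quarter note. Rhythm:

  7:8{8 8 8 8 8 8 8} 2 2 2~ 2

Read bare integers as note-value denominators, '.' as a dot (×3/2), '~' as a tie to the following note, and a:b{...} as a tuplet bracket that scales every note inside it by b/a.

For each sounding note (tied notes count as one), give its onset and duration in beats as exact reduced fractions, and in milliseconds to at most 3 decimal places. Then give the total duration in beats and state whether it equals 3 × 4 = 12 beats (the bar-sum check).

1) 0.0ms=0b +172.29ms=4/7b
2) 172.29ms=4/7b +172.29ms=4/7b
3) 344.58ms=8/7b +172.29ms=4/7b
4) 516.87ms=12/7b +172.29ms=4/7b
5) 689.16ms=16/7b +172.29ms=4/7b
6) 861.45ms=20/7b +172.29ms=4/7b
7) 1033.74ms=24/7b +172.29ms=4/7b
8) 1206.03ms=4b +603.015ms=2b
9) 1809.045ms=6b +603.015ms=2b
10) 2412.06ms=8b +1206.03ms=4b
Σ=12b of 12 (199bpm 4/4) — PASS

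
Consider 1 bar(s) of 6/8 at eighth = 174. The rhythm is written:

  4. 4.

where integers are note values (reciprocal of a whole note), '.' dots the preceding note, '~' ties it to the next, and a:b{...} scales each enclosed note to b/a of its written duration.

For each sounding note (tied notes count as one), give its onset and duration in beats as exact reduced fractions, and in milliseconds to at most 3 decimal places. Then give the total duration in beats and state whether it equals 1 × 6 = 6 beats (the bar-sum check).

1) 0.0ms=0b +1034.483ms=3b
2) 1034.483ms=3b +1034.483ms=3b
Σ=6b of 6 (174bpm 6/8) — PASS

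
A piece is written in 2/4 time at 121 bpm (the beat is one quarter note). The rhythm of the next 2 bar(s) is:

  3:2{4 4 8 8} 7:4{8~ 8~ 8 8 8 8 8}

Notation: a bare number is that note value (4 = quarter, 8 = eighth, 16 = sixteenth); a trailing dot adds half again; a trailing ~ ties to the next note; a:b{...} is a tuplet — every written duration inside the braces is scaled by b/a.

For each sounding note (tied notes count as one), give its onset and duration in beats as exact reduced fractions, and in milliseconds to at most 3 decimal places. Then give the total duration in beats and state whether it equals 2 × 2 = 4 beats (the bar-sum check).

1) 0.0ms=0b +330.579ms=2/3b
2) 330.579ms=2/3b +330.579ms=2/3b
3) 661.157ms=4/3b +165.289ms=1/3b
4) 826.446ms=5/3b +165.289ms=1/3b
5) 991.736ms=2b +425.03ms=6/7b
6) 1416.765ms=20/7b +141.677ms=2/7b
7) 1558.442ms=22/7b +141.677ms=2/7b
8) 1700.118ms=24/7b +141.677ms=2/7b
9) 1841.795ms=26/7b +141.677ms=2/7b
Σ=4b of 4 (121bpm 2/4) — PASS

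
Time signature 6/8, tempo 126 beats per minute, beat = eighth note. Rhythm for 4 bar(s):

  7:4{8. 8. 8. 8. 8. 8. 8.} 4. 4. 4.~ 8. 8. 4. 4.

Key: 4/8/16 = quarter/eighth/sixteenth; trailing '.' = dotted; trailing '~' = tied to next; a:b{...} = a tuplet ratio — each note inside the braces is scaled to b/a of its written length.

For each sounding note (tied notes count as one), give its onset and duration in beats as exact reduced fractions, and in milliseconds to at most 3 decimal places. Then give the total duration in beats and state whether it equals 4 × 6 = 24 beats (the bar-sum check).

1) 0.0ms=0b +408.163ms=6/7b
2) 408.163ms=6/7b +408.163ms=6/7b
3) 816.327ms=12/7b +408.163ms=6/7b
4) 1224.49ms=18/7b +408.163ms=6/7b
5) 1632.653ms=24/7b +408.163ms=6/7b
6) 2040.816ms=30/7b +408.163ms=6/7b
7) 2448.98ms=36/7b +408.163ms=6/7b
8) 2857.143ms=6b +1428.571ms=3b
9) 4285.714ms=9b +1428.571ms=3b
10) 5714.286ms=12b +2142.857ms=9/2b
11) 7857.143ms=33/2b +714.286ms=3/2b
12) 8571.429ms=18b +1428.571ms=3b
13) 10000.0ms=21b +1428.571ms=3b
Σ=24b of 24 (126bpm 6/8) — PASS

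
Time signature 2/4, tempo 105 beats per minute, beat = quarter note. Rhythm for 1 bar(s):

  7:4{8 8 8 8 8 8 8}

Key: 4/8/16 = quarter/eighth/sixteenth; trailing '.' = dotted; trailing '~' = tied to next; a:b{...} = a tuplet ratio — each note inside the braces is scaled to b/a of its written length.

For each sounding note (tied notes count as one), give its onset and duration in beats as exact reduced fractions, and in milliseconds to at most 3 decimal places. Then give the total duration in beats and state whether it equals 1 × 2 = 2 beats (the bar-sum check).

1) 0.0ms=0b +163.265ms=2/7b
2) 163.265ms=2/7b +163.265ms=2/7b
3) 326.531ms=4/7b +163.265ms=2/7b
4) 489.796ms=6/7b +163.265ms=2/7b
5) 653.061ms=8/7b +163.265ms=2/7b
6) 816.327ms=10/7b +163.265ms=2/7b
7) 979.592ms=12/7b +163.265ms=2/7b
Σ=2b of 2 (105bpm 2/4) — PASS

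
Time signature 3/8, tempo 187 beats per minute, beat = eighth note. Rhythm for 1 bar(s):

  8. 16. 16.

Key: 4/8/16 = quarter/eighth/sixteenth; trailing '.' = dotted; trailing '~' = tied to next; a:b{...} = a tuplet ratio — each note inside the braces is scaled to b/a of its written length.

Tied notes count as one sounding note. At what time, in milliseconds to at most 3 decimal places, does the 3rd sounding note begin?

1. 0.0ms @ 0 + 481.283ms (3/2)
2. 481.283ms @ 3/2 + 240.642ms (3/4)
3. 721.925ms @ 9/4 + 240.642ms (3/4)

note 3 onset = 9/4b = 721.925ms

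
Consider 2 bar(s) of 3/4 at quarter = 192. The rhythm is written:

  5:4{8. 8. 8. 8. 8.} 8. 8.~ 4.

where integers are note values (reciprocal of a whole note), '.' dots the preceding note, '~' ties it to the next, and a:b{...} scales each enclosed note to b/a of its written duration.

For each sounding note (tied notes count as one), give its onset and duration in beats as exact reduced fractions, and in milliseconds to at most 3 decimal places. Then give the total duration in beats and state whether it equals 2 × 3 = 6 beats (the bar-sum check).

1) 0.0ms=0b +187.5ms=3/5b
2) 187.5ms=3/5b +187.5ms=3/5b
3) 375.0ms=6/5b +187.5ms=3/5b
4) 562.5ms=9/5b +187.5ms=3/5b
5) 750.0ms=12/5b +187.5ms=3/5b
6) 937.5ms=3b +234.375ms=3/4b
7) 1171.875ms=15/4b +703.125ms=9/4b
Σ=6b of 6 (192bpm 3/4) — PASS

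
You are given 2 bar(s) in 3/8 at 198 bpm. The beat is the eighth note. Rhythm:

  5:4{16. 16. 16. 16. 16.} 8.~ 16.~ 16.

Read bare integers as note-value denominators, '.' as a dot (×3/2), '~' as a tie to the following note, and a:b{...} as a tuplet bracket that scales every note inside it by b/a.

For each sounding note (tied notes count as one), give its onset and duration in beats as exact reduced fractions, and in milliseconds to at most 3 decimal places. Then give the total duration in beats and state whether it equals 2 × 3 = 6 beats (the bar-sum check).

1) 0.0ms=0b +181.818ms=3/5b
2) 181.818ms=3/5b +181.818ms=3/5b
3) 363.636ms=6/5b +181.818ms=3/5b
4) 545.455ms=9/5b +181.818ms=3/5b
5) 727.273ms=12/5b +181.818ms=3/5b
6) 909.091ms=3b +909.091ms=3b
Σ=6b of 6 (198bpm 3/8) — PASS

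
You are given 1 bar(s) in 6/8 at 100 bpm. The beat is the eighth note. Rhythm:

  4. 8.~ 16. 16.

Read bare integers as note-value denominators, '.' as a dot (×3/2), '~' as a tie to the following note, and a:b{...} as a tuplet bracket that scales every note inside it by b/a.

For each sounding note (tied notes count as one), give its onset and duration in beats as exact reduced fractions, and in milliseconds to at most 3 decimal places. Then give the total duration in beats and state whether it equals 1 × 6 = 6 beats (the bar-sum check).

1) 0.0ms=0b +1800.0ms=3b
2) 1800.0ms=3b +1350.0ms=9/4b
3) 3150.0ms=21/4b +450.0ms=3/4b
Σ=6b of 6 (100bpm 6/8) — PASS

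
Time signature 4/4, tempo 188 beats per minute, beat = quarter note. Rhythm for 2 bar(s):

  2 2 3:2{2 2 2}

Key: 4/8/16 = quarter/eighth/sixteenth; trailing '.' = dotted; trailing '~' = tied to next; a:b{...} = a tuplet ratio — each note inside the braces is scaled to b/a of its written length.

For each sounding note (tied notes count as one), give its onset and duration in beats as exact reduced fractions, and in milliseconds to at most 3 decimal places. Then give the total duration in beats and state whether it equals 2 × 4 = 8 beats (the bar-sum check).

1) 0.0ms=0b +638.298ms=2b
2) 638.298ms=2b +638.298ms=2b
3) 1276.596ms=4b +425.532ms=4/3b
4) 1702.128ms=16/3b +425.532ms=4/3b
5) 2127.66ms=20/3b +425.532ms=4/3b
Σ=8b of 8 (188bpm 4/4) — PASS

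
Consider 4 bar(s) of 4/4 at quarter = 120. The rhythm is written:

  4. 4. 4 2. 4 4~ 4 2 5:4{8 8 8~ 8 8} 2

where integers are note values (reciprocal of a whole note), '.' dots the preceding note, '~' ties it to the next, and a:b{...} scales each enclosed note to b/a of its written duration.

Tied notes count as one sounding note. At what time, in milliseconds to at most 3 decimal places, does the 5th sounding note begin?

note 5 onset = 7b = 3500.0ms

1. 0.0ms @ 0 + 750.0ms (3/2)
2. 750.0ms @ 3/2 + 750.0ms (3/2)
3. 1500.0ms @ 3 + 500.0ms (1)
4. 2000.0ms @ 4 + 1500.0ms (3)
5. 3500.0ms @ 7 + 500.0ms (1)
6. 4000.0ms @ 8 + 1000.0ms (2)
7. 5000.0ms @ 10 + 1000.0ms (2)
8. 6000.0ms @ 12 + 200.0ms (2/5)
9. 6200.0ms @ 62/5 + 200.0ms (2/5)
10. 6400.0ms @ 64/5 + 400.0ms (4/5)
11. 6800.0ms @ 68/5 + 200.0ms (2/5)
12. 7000.0ms @ 14 + 1000.0ms (2)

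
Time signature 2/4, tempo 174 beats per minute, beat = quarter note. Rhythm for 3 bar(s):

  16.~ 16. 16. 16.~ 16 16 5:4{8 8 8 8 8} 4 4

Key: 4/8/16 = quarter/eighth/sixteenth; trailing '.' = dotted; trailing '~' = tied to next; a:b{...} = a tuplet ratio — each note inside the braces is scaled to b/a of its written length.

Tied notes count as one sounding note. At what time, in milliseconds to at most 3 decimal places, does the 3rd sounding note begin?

1. 0.0ms @ 0 + 258.621ms (3/4)
2. 258.621ms @ 3/4 + 129.31ms (3/8)
3. 387.931ms @ 9/8 + 215.517ms (5/8)
4. 603.448ms @ 7/4 + 86.207ms (1/4)
5. 689.655ms @ 2 + 137.931ms (2/5)
6. 827.586ms @ 12/5 + 137.931ms (2/5)
7. 965.517ms @ 14/5 + 137.931ms (2/5)
8. 1103.448ms @ 16/5 + 137.931ms (2/5)
9. 1241.379ms @ 18/5 + 137.931ms (2/5)
10. 1379.31ms @ 4 + 344.828ms (1)
11. 1724.138ms @ 5 + 344.828ms (1)

note 3 onset = 9/8b = 387.931ms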